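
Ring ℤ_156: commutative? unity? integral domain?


ℤ_156 is a commutative ring with unity 1; 156 = 2×78 is composite, so 2·78 ≡ 0 gives zero divisors (not an integral domain)
Commutative: Yes
Integral domain: No
Has unity: Yes

ℤ_156: Commutative=Yes, Unity=Yes


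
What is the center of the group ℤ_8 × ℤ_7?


Z(G) = {g ∈ G | gx = xg for all x ∈ G}
Direct product of abelian groups is abelian, so Z(G) = G

Z(ℤ_8 × ℤ_7) = ℤ_8 × ℤ_7


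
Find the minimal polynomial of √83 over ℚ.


√83 satisfies x² - 83 = 0, irreducible over ℚ since 83 is squarefree

Minimal polynomial: x² - 83


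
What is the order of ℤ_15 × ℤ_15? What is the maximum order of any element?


|ℤ_15 × ℤ_15| = 15 × 15 = 225
Max element order = lcm(15,15) = 15
Cyclic? No (gcd=15)

|ℤ_15×ℤ_15| = 225, max element order = 15


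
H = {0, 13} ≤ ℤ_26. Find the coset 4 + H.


4 + H = {4 + h (mod 26) : h ∈ H}
4+0=4, 4+13=17

4 + H = {4, 17}


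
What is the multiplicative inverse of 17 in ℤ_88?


Use the extended Euclidean algorithm to write 1 = 17·s + 88·t; then s mod 88 is the inverse.
Euclidean algorithm:
  17 = 0·88 + 17
  88 = 5·17 + 3
  17 = 5·3 + 2
  3 = 1·2 + 1
  2 = 2·1 + 0
gcd(17,88) = 1
Back-substitution gives: 17·(-31) + 88·(6) = 1
So 17⁻¹ ≡ -31 ≡ 57 (mod 88)
Check: 17 × 57 = 969 ≡ 1 (mod 88) ✓

17⁻¹ ≡ 57 (mod 88)


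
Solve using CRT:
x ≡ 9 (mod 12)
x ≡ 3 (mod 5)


m₁ = 12, m₂ = 5, gcd = 1, so CRT applies. M = m₁·m₂ = 60
Let M₁ = M/m₁ = 5, M₂ = M/m₂ = 12
Find y₁ ≡ M₁⁻¹ (mod m₁): 5⁻¹ ≡ 5 (mod 12)
Find y₂ ≡ M₂⁻¹ (mod m₂): 12⁻¹ ≡ 3 (mod 5)
x = a₁·M₁·y₁ + a₂·M₂·y₂ = 9·5·5 + 3·12·3 = 333
Reduce mod 60: x ≡ 33
Check: 33 mod 12 = 9 ✓, 33 mod 5 = 3 ✓

x ≡ 33 (mod 60)


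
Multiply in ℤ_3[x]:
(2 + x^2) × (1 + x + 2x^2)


Expand and collect like terms; reduce coefficients mod 3:
x^0: 2·1 = 2 ≡ 2 (mod 3)
x^1: 2·1 + 0·1 = 2 ≡ 2 (mod 3)
x^2: 2·2 + 0·1 + 1·1 = 5 ≡ 2 (mod 3)
x^3: 0·2 + 1·1 = 1 ≡ 1 (mod 3)
x^4: 1·2 = 2 ≡ 2 (mod 3)
Result: 2 + 2x + 2x^2 + x^3 + 2x^4

f · g = 2 + 2x + 2x^2 + x^3 + 2x^4


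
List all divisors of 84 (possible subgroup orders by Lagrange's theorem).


Lagrange's theorem: |H| divides |G|
|G| = 84
Divisors of 84: 1, 2, 3, 4, 6, 7, 12, 14, 21, 28, 42, 84

Possible subgroup orders: {1, 2, 3, 4, 6, 7, 12, 14, 21, 28, 42, 84}


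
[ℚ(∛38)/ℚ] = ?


∛38 has minimal polynomial x³ - 38 (irreducible over ℚ since 38 is not a perfect cube)

[ℚ(∛38)/ℚ] = 3


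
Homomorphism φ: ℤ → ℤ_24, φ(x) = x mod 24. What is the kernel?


Kernel = preimage of identity
ker(φ) = {x ∈ ℤ : x ≡ 0 (mod 24)} = 24ℤ = {0, ±24, ±48, ...}

ker(φ) = 24ℤ


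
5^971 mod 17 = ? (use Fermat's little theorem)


Fermat's little theorem: if p is prime and gcd(a,p)=1, then a^(p-1) ≡ 1 (mod p)
p = 17 is prime, gcd(5,17) = 1
Reduce exponent: 971 mod 16 = 11
So 5^971 ≡ 5^11 (mod 17)
5^11 mod 17 = 11

5^971 ≡ 11 (mod 17)


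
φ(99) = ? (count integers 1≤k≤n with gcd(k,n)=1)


Factor n: 99 = 3^2 × 11
φ(n) = n · ∏(1 - 1/p) over distinct primes p | n
φ(99) = 99 · (1 - 1/3) · (1 - 1/11) = 60

φ(99) = 60


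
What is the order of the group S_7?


|S_n| = n! (number of permutations of n symbols)
|S_7| = 7! = 5040

|S_7| = 5040


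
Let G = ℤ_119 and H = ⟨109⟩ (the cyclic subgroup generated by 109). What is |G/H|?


|⟨109⟩| = n / gcd(109, 119) = 119 / 1 = 119
H is normal (ℤ_119 is abelian).
|G/H| = |G| / |H| = 119 / 119 = 1

|G/H| = 1


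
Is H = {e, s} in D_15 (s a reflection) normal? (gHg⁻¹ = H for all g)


H = {e, s} in D_15 (s a reflection)
r·s·r⁻¹ = sr⁻² ≠ s for n ≥ 3, so {e, s} is not closed under conjugation

No, not a normal subgroup


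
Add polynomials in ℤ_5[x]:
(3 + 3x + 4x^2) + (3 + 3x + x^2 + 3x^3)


Add coefficients mod 5:
x^0: 3 + 3 = 1 (mod 5)
x^1: 3 + 3 = 1 (mod 5)
x^2: 4 + 1 = 0 (mod 5)
x^3: 0 + 3 = 3 (mod 5)
Result: 1 + x + 3x^3

f + g = 1 + x + 3x^3


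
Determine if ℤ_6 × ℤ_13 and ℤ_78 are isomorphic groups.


Comparing ℤ_6 × ℤ_13 and ℤ_78:
gcd(6,13) = 1, so ℤ_6 × ℤ_13 ≅ ℤ_78 (CRT)

Yes, ℤ_6 × ℤ_13 ≅ ℤ_78


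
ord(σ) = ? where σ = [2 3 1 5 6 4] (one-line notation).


Cycle decomposition: (1 2 3) (4 5 6)
Cycle lengths: 3, 3
Order = lcm(3, 3) = 3

ord(σ) = 3


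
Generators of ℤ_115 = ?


g generates ℤ_n iff gcd(g,n) = 1
Prime factors of 115: 5, 23
Generators are g ∈ {1,...,114} not divisible by any of these primes.
Generators: {1, 2, 3, 4, 6, 7, 8, 9, 11, 12, 13, 14, 16, 17, 18, 19, 21, 22, 24, 26, 27, 28, 29, 31, 32, 33, 34, 36, 37, 38, 39, 41, 42, 43, 44, 47, 48, 49, 51, 52, 53, 54, 56, 57, 58, 59, 61, 62, 63, 64, 66, 67, 68, 71, 72, 73, 74, 76, 77, 78, 79, 81, 82, 83, 84, 86, 87, 88, 89, 91, 93, 94, 96, 97, 98, 99, 101, 102, 103, 104, 106, 107, 108, 109, 111, 112, 113, 114}
Number of generators = φ(115) = 88

Generators of ℤ_115 = {1, 2, 3, 4, 6, 7, 8, 9, 11, 12, 13, 14, 16, 17, 18, 19, 21, 22, 24, 26, 27, 28, 29, 31, 32, 33, 34, 36, 37, 38, 39, 41, 42, 43, 44, 47, 48, 49, 51, 52, 53, 54, 56, 57, 58, 59, 61, 62, 63, 64, 66, 67, 68, 71, 72, 73, 74, 76, 77, 78, 79, 81, 82, 83, 84, 86, 87, 88, 89, 91, 93, 94, 96, 97, 98, 99, 101, 102, 103, 104, 106, 107, 108, 109, 111, 112, 113, 114}


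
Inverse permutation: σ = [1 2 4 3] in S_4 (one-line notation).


To find σ⁻¹, swap domain and range:
σ(1) = 1 → σ⁻¹(1) = 1
σ(2) = 2 → σ⁻¹(2) = 2
σ(3) = 4 → σ⁻¹(4) = 3
σ(4) = 3 → σ⁻¹(3) = 4

σ⁻¹ = [1 2 4 3]


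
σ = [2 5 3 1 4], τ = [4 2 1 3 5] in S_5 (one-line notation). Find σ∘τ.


σ∘τ: apply τ first, then σ
1 →τ 4 →σ 1
2 →τ 2 →σ 5
3 →τ 1 →σ 2
4 →τ 3 →σ 3
5 →τ 5 →σ 4

σ∘τ = [1 5 2 3 4]


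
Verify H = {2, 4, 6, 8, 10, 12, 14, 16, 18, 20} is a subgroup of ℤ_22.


Subgroup test for H = {2, 4, 6, 8, 10, 12, 14, 16, 18, 20} in (ℤ_22, +):
(1) 0 ∈ H? No
(2) Closure: for all a,b ∈ H, (a+b) mod 22 ∈ H? No  [counterexample: 2 + 20 = 0 ∉ H]
(3) Inverses: for all a ∈ H, -a mod 22 ∈ H? Yes

No, H is not a subgroup of ℤ_22


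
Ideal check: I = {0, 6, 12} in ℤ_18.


Check ideal conditions for I = {0, 6, 12} in ℤ_18:
(1) I is an additive subgroup? Yes
(2) For r ∈ ℤ_18 and a ∈ I: r·a ∈ I? Yes

Yes, I is an ideal of ℤ_18


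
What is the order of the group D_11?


|D_n| = 2n (n rotations and n reflections)
|D_11| = 2×11 = 22

|D_11| = 22


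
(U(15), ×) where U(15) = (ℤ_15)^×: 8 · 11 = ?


Operation: multiplication mod 15
8 · 11 = (a × b) mod 15 with a = 8, b = 11

8 · 11 = 13


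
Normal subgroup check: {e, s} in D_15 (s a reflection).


H = {e, s} in D_15 (s a reflection)
r·s·r⁻¹ = sr⁻² ≠ s for n ≥ 3, so {e, s} is not closed under conjugation

No, not a normal subgroup


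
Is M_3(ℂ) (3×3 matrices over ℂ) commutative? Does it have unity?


Matrix multiplication is non-commutative for n ≥ 2; the identity matrix I is the unity; singular matrices give zero divisors, so not an integral domain
Commutative: No
Integral domain: No
Has unity: Yes

M_3(ℂ) (3×3 matrices over ℂ): Commutative=No, Unity=Yes


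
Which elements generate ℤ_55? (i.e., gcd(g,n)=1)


g generates ℤ_n iff gcd(g,n) = 1
Prime factors of 55: 5, 11
Generators are g ∈ {1,...,54} not divisible by any of these primes.
Generators: {1, 2, 3, 4, 6, 7, 8, 9, 12, 13, 14, 16, 17, 18, 19, 21, 23, 24, 26, 27, 28, 29, 31, 32, 34, 36, 37, 38, 39, 41, 42, 43, 46, 47, 48, 49, 51, 52, 53, 54}
Number of generators = φ(55) = 40

Generators of ℤ_55 = {1, 2, 3, 4, 6, 7, 8, 9, 12, 13, 14, 16, 17, 18, 19, 21, 23, 24, 26, 27, 28, 29, 31, 32, 34, 36, 37, 38, 39, 41, 42, 43, 46, 47, 48, 49, 51, 52, 53, 54}


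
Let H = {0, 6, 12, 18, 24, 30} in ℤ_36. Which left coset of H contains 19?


19 + H = {19 + h (mod 36) : h ∈ H}
19+0=19, 19+6=25, 19+12=31, 19+18=1, 19+24=7, 19+30=13
19 + H = {1, 7, 13, 19, 25, 31} = 1 + H

19 + H = {1, 7, 13, 19, 25, 31}


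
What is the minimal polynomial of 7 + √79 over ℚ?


Let α = 7 + √79. Then α - 7 = √79, so (α - 7)² = 79, giving α² - 14α - 30 = 0. Degree 2 and α ∉ ℚ, so this is the minimal polynomial.

Minimal polynomial: x² - 14x - 30


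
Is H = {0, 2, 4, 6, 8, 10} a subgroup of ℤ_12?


Subgroup test for H = {0, 2, 4, 6, 8, 10} in (ℤ_12, +):
(1) 0 ∈ H? Yes
(2) Closure: for all a,b ∈ H, (a+b) mod 12 ∈ H? Yes
(3) Inverses: for all a ∈ H, -a mod 12 ∈ H? Yes

Yes, H is a subgroup of ℤ_12


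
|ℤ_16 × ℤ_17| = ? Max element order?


|ℤ_16 × ℤ_17| = 16 × 17 = 272
Max element order = lcm(16,17) = 272
Cyclic? Yes (gcd=1)

|ℤ_16×ℤ_17| = 272, max element order = 272


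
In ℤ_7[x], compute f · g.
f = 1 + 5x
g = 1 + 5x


Expand and collect like terms; reduce coefficients mod 7:
x^0: 1·1 = 1 ≡ 1 (mod 7)
x^1: 1·5 + 5·1 = 10 ≡ 3 (mod 7)
x^2: 5·5 = 25 ≡ 4 (mod 7)
Result: 1 + 3x + 4x^2

f · g = 1 + 3x + 4x^2


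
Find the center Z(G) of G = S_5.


Z(G) = {g ∈ G | gx = xg for all x ∈ G}
S_n is non-abelian for n ≥ 3; Z(S_5) is trivial

Z(S_5) = {e}


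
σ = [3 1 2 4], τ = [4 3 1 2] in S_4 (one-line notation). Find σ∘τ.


σ∘τ: apply τ first, then σ
1 →τ 4 →σ 4
2 →τ 3 →σ 2
3 →τ 1 →σ 3
4 →τ 2 →σ 1

σ∘τ = [4 2 3 1]


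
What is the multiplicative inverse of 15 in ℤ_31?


Use the extended Euclidean algorithm to write 1 = 15·s + 31·t; then s mod 31 is the inverse.
Euclidean algorithm:
  15 = 0·31 + 15
  31 = 2·15 + 1
  15 = 15·1 + 0
gcd(15,31) = 1
Back-substitution gives: 15·(-2) + 31·(1) = 1
So 15⁻¹ ≡ -2 ≡ 29 (mod 31)
Check: 15 × 29 = 435 ≡ 1 (mod 31) ✓

15⁻¹ ≡ 29 (mod 31)


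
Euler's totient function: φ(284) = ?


Factor n: 284 = 2^2 × 71
φ(n) = n · ∏(1 - 1/p) over distinct primes p | n
φ(284) = 284 · (1 - 1/2) · (1 - 1/71) = 140

φ(284) = 140


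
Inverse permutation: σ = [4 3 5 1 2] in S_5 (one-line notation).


To find σ⁻¹, swap domain and range:
σ(1) = 4 → σ⁻¹(4) = 1
σ(2) = 3 → σ⁻¹(3) = 2
σ(3) = 5 → σ⁻¹(5) = 3
σ(4) = 1 → σ⁻¹(1) = 4
σ(5) = 2 → σ⁻¹(2) = 5

σ⁻¹ = [4 5 2 1 3]


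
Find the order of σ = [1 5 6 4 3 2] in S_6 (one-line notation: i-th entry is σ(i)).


Cycle decomposition: (2 5 3 6)
Cycle lengths: 4
Order = lcm(4) = 4

ord(σ) = 4


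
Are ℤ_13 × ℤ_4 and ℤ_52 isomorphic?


Comparing ℤ_13 × ℤ_4 and ℤ_52:
gcd(13,4) = 1, so ℤ_13 × ℤ_4 ≅ ℤ_52 (CRT)

Yes, ℤ_13 × ℤ_4 ≅ ℤ_52


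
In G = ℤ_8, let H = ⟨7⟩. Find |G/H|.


|⟨7⟩| = n / gcd(7, 8) = 8 / 1 = 8
H is normal (ℤ_8 is abelian).
|G/H| = |G| / |H| = 8 / 8 = 1

|G/H| = 1


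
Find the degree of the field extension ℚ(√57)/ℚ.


√57 has minimal polynomial x² - 57 (irreducible over ℚ since 57 is squarefree)

[ℚ(√57)/ℚ] = 2


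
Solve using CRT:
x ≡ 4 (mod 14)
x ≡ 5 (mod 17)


m₁ = 14, m₂ = 17, gcd = 1, so CRT applies. M = m₁·m₂ = 238
Let M₁ = M/m₁ = 17, M₂ = M/m₂ = 14
Find y₁ ≡ M₁⁻¹ (mod m₁): 17⁻¹ ≡ 5 (mod 14)
Find y₂ ≡ M₂⁻¹ (mod m₂): 14⁻¹ ≡ 11 (mod 17)
x = a₁·M₁·y₁ + a₂·M₂·y₂ = 4·17·5 + 5·14·11 = 1110
Reduce mod 238: x ≡ 158
Check: 158 mod 14 = 4 ✓, 158 mod 17 = 5 ✓

x ≡ 158 (mod 238)


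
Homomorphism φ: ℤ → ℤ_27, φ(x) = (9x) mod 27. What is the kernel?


Kernel = preimage of identity
ker(φ) = {x ∈ ℤ : 9x ≡ 0 (mod 27)}. gcd(9,27) = 9, so 9x ≡ 0 (mod 27) ⟺ x ≡ 0 (mod 27/9 = 3). Hence ker(φ) = 3ℤ

ker(φ) = 3ℤ


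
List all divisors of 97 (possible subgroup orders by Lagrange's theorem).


Lagrange's theorem: |H| divides |G|
|G| = 97
Divisors of 97: 1, 97

Possible subgroup orders: {1, 97}


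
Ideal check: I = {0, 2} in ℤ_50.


Check ideal conditions for I = {0, 2} in ℤ_50:
(1) I is an additive subgroup? No
(2) For r ∈ ℤ_50 and a ∈ I: r·a ∈ I? No  [counterexample: r=2, a=2, r·a mod 50 = 4 ∉ I]

No, I is not an ideal of ℤ_50


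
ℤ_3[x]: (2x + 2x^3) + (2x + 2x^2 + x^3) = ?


Add coefficients mod 3:
x^0: 0 + 0 = 0 (mod 3)
x^1: 2 + 2 = 1 (mod 3)
x^2: 0 + 2 = 2 (mod 3)
x^3: 2 + 1 = 0 (mod 3)
Result: x + 2x^2

f + g = x + 2x^2


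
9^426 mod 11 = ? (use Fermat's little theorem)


Fermat's little theorem: if p is prime and gcd(a,p)=1, then a^(p-1) ≡ 1 (mod p)
p = 11 is prime, gcd(9,11) = 1
Reduce exponent: 426 mod 10 = 6
So 9^426 ≡ 9^6 (mod 11)
9^6 mod 11 = 9

9^426 ≡ 9 (mod 11)


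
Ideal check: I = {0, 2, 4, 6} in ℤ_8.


Check ideal conditions for I = {0, 2, 4, 6} in ℤ_8:
(1) I is an additive subgroup? Yes
(2) For r ∈ ℤ_8 and a ∈ I: r·a ∈ I? Yes

Yes, I is an ideal of ℤ_8


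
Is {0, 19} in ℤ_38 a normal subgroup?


H = {0, 19} in ℤ_38
ℤ_38 is abelian; every subgroup of an abelian group is normal

Yes, normal subgroup


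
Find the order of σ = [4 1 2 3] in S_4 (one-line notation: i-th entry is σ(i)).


Cycle decomposition: (1 4 3 2)
Cycle lengths: 4
Order = lcm(4) = 4

ord(σ) = 4


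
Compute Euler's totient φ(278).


Factor n: 278 = 2 × 139
φ(n) = n · ∏(1 - 1/p) over distinct primes p | n
φ(278) = 278 · (1 - 1/2) · (1 - 1/139) = 138

φ(278) = 138


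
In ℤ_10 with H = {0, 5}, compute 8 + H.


8 + H = {8 + h (mod 10) : h ∈ H}
8+0=8, 8+5=3
8 + H = {3, 8} = 3 + H

8 + H = {3, 8}


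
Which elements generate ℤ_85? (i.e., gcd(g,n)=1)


g generates ℤ_n iff gcd(g,n) = 1
Prime factors of 85: 5, 17
Generators are g ∈ {1,...,84} not divisible by any of these primes.
Generators: {1, 2, 3, 4, 6, 7, 8, 9, 11, 12, 13, 14, 16, 18, 19, 21, 22, 23, 24, 26, 27, 28, 29, 31, 32, 33, 36, 37, 38, 39, 41, 42, 43, 44, 46, 47, 48, 49, 52, 53, 54, 56, 57, 58, 59, 61, 62, 63, 64, 66, 67, 69, 71, 72, 73, 74, 76, 77, 78, 79, 81, 82, 83, 84}
Number of generators = φ(85) = 64

Generators of ℤ_85 = {1, 2, 3, 4, 6, 7, 8, 9, 11, 12, 13, 14, 16, 18, 19, 21, 22, 23, 24, 26, 27, 28, 29, 31, 32, 33, 36, 37, 38, 39, 41, 42, 43, 44, 46, 47, 48, 49, 52, 53, 54, 56, 57, 58, 59, 61, 62, 63, 64, 66, 67, 69, 71, 72, 73, 74, 76, 77, 78, 79, 81, 82, 83, 84}


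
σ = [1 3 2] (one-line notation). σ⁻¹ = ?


To find σ⁻¹, swap domain and range:
σ(1) = 1 → σ⁻¹(1) = 1
σ(2) = 3 → σ⁻¹(3) = 2
σ(3) = 2 → σ⁻¹(2) = 3

σ⁻¹ = [1 3 2]


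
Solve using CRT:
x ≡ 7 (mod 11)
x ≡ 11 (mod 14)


m₁ = 11, m₂ = 14, gcd = 1, so CRT applies. M = m₁·m₂ = 154
Let M₁ = M/m₁ = 14, M₂ = M/m₂ = 11
Find y₁ ≡ M₁⁻¹ (mod m₁): 14⁻¹ ≡ 4 (mod 11)
Find y₂ ≡ M₂⁻¹ (mod m₂): 11⁻¹ ≡ 9 (mod 14)
x = a₁·M₁·y₁ + a₂·M₂·y₂ = 7·14·4 + 11·11·9 = 1481
Reduce mod 154: x ≡ 95
Check: 95 mod 11 = 7 ✓, 95 mod 14 = 11 ✓

x ≡ 95 (mod 154)


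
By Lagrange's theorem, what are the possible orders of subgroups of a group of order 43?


Lagrange's theorem: |H| divides |G|
|G| = 43
Divisors of 43: 1, 43

Possible subgroup orders: {1, 43}


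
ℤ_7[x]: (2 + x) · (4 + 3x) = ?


Expand and collect like terms; reduce coefficients mod 7:
x^0: 2·4 = 8 ≡ 1 (mod 7)
x^1: 2·3 + 1·4 = 10 ≡ 3 (mod 7)
x^2: 1·3 = 3 ≡ 3 (mod 7)
Result: 1 + 3x + 3x^2

f · g = 1 + 3x + 3x^2


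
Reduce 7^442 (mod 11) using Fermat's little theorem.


Fermat's little theorem: if p is prime and gcd(a,p)=1, then a^(p-1) ≡ 1 (mod p)
p = 11 is prime, gcd(7,11) = 1
Reduce exponent: 442 mod 10 = 2
So 7^442 ≡ 7^2 (mod 11)
7^2 mod 11 = 5

7^442 ≡ 5 (mod 11)


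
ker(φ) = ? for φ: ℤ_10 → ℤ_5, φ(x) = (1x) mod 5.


Kernel = preimage of identity
ker(φ) = {x ∈ ℤ_10 : 1x ≡ 0 (mod 5)}. Since 5 | 10, φ is well-defined. The kernel is the cyclic subgroup ⟨5⟩ of ℤ_10 (order 2), i.e. {0, 5}

ker(φ) = {0, 5}


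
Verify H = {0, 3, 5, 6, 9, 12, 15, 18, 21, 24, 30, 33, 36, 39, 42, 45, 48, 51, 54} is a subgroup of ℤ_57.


Subgroup test for H = {0, 3, 5, 6, 9, 12, 15, 18, 21, 24, 30, 33, 36, 39, 42, 45, 48, 51, 54} in (ℤ_57, +):
(1) 0 ∈ H? Yes
(2) Closure: for all a,b ∈ H, (a+b) mod 57 ∈ H? No  [counterexample: 3 + 5 = 8 ∉ H]
(3) Inverses: for all a ∈ H, -a mod 57 ∈ H? No

No, H is not a subgroup of ℤ_57


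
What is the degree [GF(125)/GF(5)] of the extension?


GF(125) = GF(5^3), so the extension degree is 3

[GF(125)/GF(5)] = 3


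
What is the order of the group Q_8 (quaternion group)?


Q_8 = {±1, ±i, ±j, ±k}
|Q_8| = 8

|Q_8 (quaternion group)| = 8


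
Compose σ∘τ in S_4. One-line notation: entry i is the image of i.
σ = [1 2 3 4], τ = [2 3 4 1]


σ∘τ: apply τ first, then σ
1 →τ 2 →σ 2
2 →τ 3 →σ 3
3 →τ 4 →σ 4
4 →τ 1 →σ 1

σ∘τ = [2 3 4 1]


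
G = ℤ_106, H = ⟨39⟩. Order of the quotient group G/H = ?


|⟨39⟩| = n / gcd(39, 106) = 106 / 1 = 106
H is normal (ℤ_106 is abelian).
|G/H| = |G| / |H| = 106 / 106 = 1

|G/H| = 1


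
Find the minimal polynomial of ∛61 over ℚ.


∛61 satisfies x³ - 61 = 0, irreducible over ℚ (no rational root; 61 is not a perfect cube)

Minimal polynomial: x³ - 61


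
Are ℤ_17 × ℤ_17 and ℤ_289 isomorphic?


Comparing ℤ_17 × ℤ_17 and ℤ_289:
gcd(17,17) = 17 ≠ 1. Max element order in ℤ_17×ℤ_17 is lcm(17,17) = 17 < 289, so it has no element of order 289

No, ℤ_17 × ℤ_17 ≇ ℤ_289


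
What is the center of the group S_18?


Z(G) = {g ∈ G | gx = xg for all x ∈ G}
S_n is non-abelian for n ≥ 3; Z(S_18) is trivial

Z(S_18) = {e}


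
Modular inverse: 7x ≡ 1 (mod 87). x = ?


Use the extended Euclidean algorithm to write 1 = 7·s + 87·t; then s mod 87 is the inverse.
Euclidean algorithm:
  7 = 0·87 + 7
  87 = 12·7 + 3
  7 = 2·3 + 1
  3 = 3·1 + 0
gcd(7,87) = 1
Back-substitution gives: 7·(25) + 87·(-2) = 1
So 7⁻¹ ≡ 25 ≡ 25 (mod 87)
Check: 7 × 25 = 175 ≡ 1 (mod 87) ✓

7⁻¹ ≡ 25 (mod 87)


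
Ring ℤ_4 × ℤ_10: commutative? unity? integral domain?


Direct product ring; commutative with unity (1,1); but (1,0)·(0,1) = (0,0) gives zero divisors, so not an integral domain
Commutative: Yes
Integral domain: No
Has unity: Yes

ℤ_4 × ℤ_10: Commutative=Yes, Unity=Yes


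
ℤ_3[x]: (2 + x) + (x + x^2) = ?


Add coefficients mod 3:
x^0: 2 + 0 = 2 (mod 3)
x^1: 1 + 1 = 2 (mod 3)
x^2: 0 + 1 = 1 (mod 3)
Result: 2 + 2x + x^2

f + g = 2 + 2x + x^2


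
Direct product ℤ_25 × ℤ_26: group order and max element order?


|ℤ_25 × ℤ_26| = 25 × 26 = 650
Max element order = lcm(25,26) = 650
Cyclic? Yes (gcd=1)

|ℤ_25×ℤ_26| = 650, max element order = 650


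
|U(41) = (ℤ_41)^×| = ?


U(n) is the group of units mod n; |U(n)| = φ(n)
|U(41)| = φ(41) = 40

|U(41) = (ℤ_41)^×| = 40


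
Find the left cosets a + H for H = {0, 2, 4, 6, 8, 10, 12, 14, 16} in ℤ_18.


H = {0, 2, 4, 6, 8, 10, 12, 14, 16}, |H| = 9
Number of cosets = |G|/|H| = 18/9 = 2
0 + H = {0, 2, 4, 6, 8, 10, 12, 14, 16}
1 + H = {1, 3, 5, 7, 9, 11, 13, 15, 17}

Cosets: 0+H={0,2,4,6,8,10,12,14,16}; 1+H={1,3,5,7,9,11,13,15,17}


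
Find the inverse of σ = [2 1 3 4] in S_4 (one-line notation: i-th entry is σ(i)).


To find σ⁻¹, swap domain and range:
σ(1) = 2 → σ⁻¹(2) = 1
σ(2) = 1 → σ⁻¹(1) = 2
σ(3) = 3 → σ⁻¹(3) = 3
σ(4) = 4 → σ⁻¹(4) = 4

σ⁻¹ = [2 1 3 4]


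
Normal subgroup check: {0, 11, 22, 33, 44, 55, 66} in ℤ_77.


H = {0, 11, 22, 33, 44, 55, 66} in ℤ_77
ℤ_77 is abelian; every subgroup of an abelian group is normal

Yes, normal subgroup


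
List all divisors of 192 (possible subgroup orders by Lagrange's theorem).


Lagrange's theorem: |H| divides |G|
|G| = 192
Divisors of 192: 1, 2, 3, 4, 6, 8, 12, 16, 24, 32, 48, 64, 96, 192

Possible subgroup orders: {1, 2, 3, 4, 6, 8, 12, 16, 24, 32, 48, 64, 96, 192}


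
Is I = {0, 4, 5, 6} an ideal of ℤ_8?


Check ideal conditions for I = {0, 4, 5, 6} in ℤ_8:
(1) I is an additive subgroup? No
(2) For r ∈ ℤ_8 and a ∈ I: r·a ∈ I? No  [counterexample: r=2, a=5, r·a mod 8 = 2 ∉ I]

No, I is not an ideal of ℤ_8


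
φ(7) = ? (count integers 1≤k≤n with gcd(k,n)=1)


φ(n) = count of k ∈ {1,...,n} with gcd(k,n)=1
Coprimes to 7: {1, 2, 3, 4, 5, 6}
Count: 6

φ(7) = 6


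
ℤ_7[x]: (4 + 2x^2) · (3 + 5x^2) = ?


Expand and collect like terms; reduce coefficients mod 7:
x^0: 4·3 = 12 ≡ 5 (mod 7)
x^1: 4·0 + 0·3 = 0 ≡ 0 (mod 7)
x^2: 4·5 + 0·0 + 2·3 = 26 ≡ 5 (mod 7)
x^3: 0·5 + 2·0 = 0 ≡ 0 (mod 7)
x^4: 2·5 = 10 ≡ 3 (mod 7)
Result: 5 + 5x^2 + 3x^4

f · g = 5 + 5x^2 + 3x^4


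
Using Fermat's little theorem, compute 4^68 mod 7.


Fermat's little theorem: if p is prime and gcd(a,p)=1, then a^(p-1) ≡ 1 (mod p)
p = 7 is prime, gcd(4,7) = 1
Reduce exponent: 68 mod 6 = 2
So 4^68 ≡ 4^2 (mod 7)
4^2 mod 7 = 2

4^68 ≡ 2 (mod 7)


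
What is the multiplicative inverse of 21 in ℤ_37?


Use the extended Euclidean algorithm to write 1 = 21·s + 37·t; then s mod 37 is the inverse.
Euclidean algorithm:
  21 = 0·37 + 21
  37 = 1·21 + 16
  21 = 1·16 + 5
  16 = 3·5 + 1
  5 = 5·1 + 0
gcd(21,37) = 1
Back-substitution gives: 21·(-7) + 37·(4) = 1
So 21⁻¹ ≡ -7 ≡ 30 (mod 37)
Check: 21 × 30 = 630 ≡ 1 (mod 37) ✓

21⁻¹ ≡ 30 (mod 37)


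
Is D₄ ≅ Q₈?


Comparing D₄ and Q₈:
D₄ has 5 elements of order 2; Q₈ has only 1

No, D₄ ≇ Q₈


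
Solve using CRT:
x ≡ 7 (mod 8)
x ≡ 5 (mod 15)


m₁ = 8, m₂ = 15, gcd = 1, so CRT applies. M = m₁·m₂ = 120
Let M₁ = M/m₁ = 15, M₂ = M/m₂ = 8
Find y₁ ≡ M₁⁻¹ (mod m₁): 15⁻¹ ≡ 7 (mod 8)
Find y₂ ≡ M₂⁻¹ (mod m₂): 8⁻¹ ≡ 2 (mod 15)
x = a₁·M₁·y₁ + a₂·M₂·y₂ = 7·15·7 + 5·8·2 = 815
Reduce mod 120: x ≡ 95
Check: 95 mod 8 = 7 ✓, 95 mod 15 = 5 ✓

x ≡ 95 (mod 120)


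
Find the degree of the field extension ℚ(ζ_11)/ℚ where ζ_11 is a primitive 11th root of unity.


[ℚ(ζ_n):ℚ] = deg Φ_n(x) = φ(n). Here φ(11) = 10

[ℚ(ζ_11)/ℚ where ζ_11 is a primitive 11th root of unity] = 10


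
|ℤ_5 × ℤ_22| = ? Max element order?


|ℤ_5 × ℤ_22| = 5 × 22 = 110
Max element order = lcm(5,22) = 110
Cyclic? Yes (gcd=1)

|ℤ_5×ℤ_22| = 110, max element order = 110


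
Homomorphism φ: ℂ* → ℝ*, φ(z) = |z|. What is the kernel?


Kernel = preimage of identity
ker(φ) = {z ∈ ℂ* | |z| = 1} = unit circle S¹

ker(φ) = S¹ (unit circle)


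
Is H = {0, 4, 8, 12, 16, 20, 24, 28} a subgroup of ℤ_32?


Subgroup test for H = {0, 4, 8, 12, 16, 20, 24, 28} in (ℤ_32, +):
(1) 0 ∈ H? Yes
(2) Closure: for all a,b ∈ H, (a+b) mod 32 ∈ H? Yes
(3) Inverses: for all a ∈ H, -a mod 32 ∈ H? Yes

Yes, H is a subgroup of ℤ_32


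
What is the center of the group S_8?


Z(G) = {g ∈ G | gx = xg for all x ∈ G}
S_n is non-abelian for n ≥ 3; Z(S_8) is trivial

Z(S_8) = {e}


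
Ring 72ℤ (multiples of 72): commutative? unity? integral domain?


72ℤ is a commutative ring under +,× but has no multiplicative identity (1 ∉ 72ℤ); it has no zero divisors, but without unity it is not an integral domain
Commutative: Yes
Integral domain: No
Has unity: No

72ℤ (multiples of 72): Commutative=Yes, Unity=No


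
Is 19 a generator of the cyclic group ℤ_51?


g generates ℤ_n iff gcd(g, n) = 1
gcd(19, 51) = 1
Since gcd = 1, 19 is a generator.

Yes, 19 generates ℤ_51


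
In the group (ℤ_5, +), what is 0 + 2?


Operation: addition mod 5
0 + 2 = (a + b) mod 5 with a = 0, b = 2

0 + 2 = 2


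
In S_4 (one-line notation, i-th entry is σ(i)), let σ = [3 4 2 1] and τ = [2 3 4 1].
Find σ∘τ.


σ∘τ: apply τ first, then σ
1 →τ 2 →σ 4
2 →τ 3 →σ 2
3 →τ 4 →σ 1
4 →τ 1 →σ 3

σ∘τ = [4 2 1 3]


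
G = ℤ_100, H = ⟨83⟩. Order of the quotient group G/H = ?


|⟨83⟩| = n / gcd(83, 100) = 100 / 1 = 100
H is normal (ℤ_100 is abelian).
|G/H| = |G| / |H| = 100 / 100 = 1

|G/H| = 1


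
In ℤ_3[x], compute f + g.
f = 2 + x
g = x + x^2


Add coefficients mod 3:
x^0: 2 + 0 = 2 (mod 3)
x^1: 1 + 1 = 2 (mod 3)
x^2: 0 + 1 = 1 (mod 3)
Result: 2 + 2x + x^2

f + g = 2 + 2x + x^2


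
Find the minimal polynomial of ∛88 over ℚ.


∛88 satisfies x³ - 88 = 0, irreducible over ℚ (no rational root; 88 is not a perfect cube)

Minimal polynomial: x³ - 88


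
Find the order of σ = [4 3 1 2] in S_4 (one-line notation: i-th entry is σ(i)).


Cycle decomposition: (1 4 2 3)
Cycle lengths: 4
Order = lcm(4) = 4

ord(σ) = 4


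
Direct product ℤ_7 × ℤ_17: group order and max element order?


|ℤ_7 × ℤ_17| = 7 × 17 = 119
Max element order = lcm(7,17) = 119
Cyclic? Yes (gcd=1)

|ℤ_7×ℤ_17| = 119, max element order = 119


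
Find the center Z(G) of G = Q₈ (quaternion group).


Z(G) = {g ∈ G | gx = xg for all x ∈ G}
In Q₈ = {±1, ±i, ±j, ±k}, only ±1 commute with every element

Z(Q₈ (quaternion group)) = {1, -1}


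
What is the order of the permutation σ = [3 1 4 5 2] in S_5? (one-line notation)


Cycle decomposition: (1 3 4 5 2)
Cycle lengths: 5
Order = lcm(5) = 5

ord(σ) = 5


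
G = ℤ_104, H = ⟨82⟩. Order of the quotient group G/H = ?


|⟨82⟩| = n / gcd(82, 104) = 104 / 2 = 52
H is normal (ℤ_104 is abelian).
|G/H| = |G| / |H| = 104 / 52 = 2

|G/H| = 2


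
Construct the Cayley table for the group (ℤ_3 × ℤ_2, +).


Elements: {(0,0), (0,1), (1,0), (1,1), (2,0), (2,1)}
Operation: componentwise addition mod (3, 2)
Entry (a, b) = ((a₁+b₁) mod 3, (a₂+b₂) mod 2)

Cayley table:
      | (0,0) | (0,1) | (1,0) | (1,1) | (2,0) | (2,1)
(0,0) | (0,0) | (0,1) | (1,0) | (1,1) | (2,0) | (2,1)
(0,1) | (0,1) | (0,0) | (1,1) | (1,0) | (2,1) | (2,0)
(1,0) | (1,0) | (1,1) | (2,0) | (2,1) | (0,0) | (0,1)
(1,1) | (1,1) | (1,0) | (2,1) | (2,0) | (0,1) | (0,0)
(2,0) | (2,0) | (2,1) | (0,0) | (0,1) | (1,0) | (1,1)
(2,1) | (2,1) | (2,0) | (0,1) | (0,0) | (1,1) | (1,0)


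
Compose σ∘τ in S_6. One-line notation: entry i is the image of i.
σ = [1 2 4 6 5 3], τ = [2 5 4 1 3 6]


σ∘τ: apply τ first, then σ
1 →τ 2 →σ 2
2 →τ 5 →σ 5
3 →τ 4 →σ 6
4 →τ 1 →σ 1
5 →τ 3 →σ 4
6 →τ 6 →σ 3

σ∘τ = [2 5 6 1 4 3]


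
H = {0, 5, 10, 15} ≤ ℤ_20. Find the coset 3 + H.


3 + H = {3 + h (mod 20) : h ∈ H}
3+0=3, 3+5=8, 3+10=13, 3+15=18

3 + H = {3, 8, 13, 18}


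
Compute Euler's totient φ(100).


Factor n: 100 = 2^2 × 5^2
φ(n) = n · ∏(1 - 1/p) over distinct primes p | n
φ(100) = 100 · (1 - 1/2) · (1 - 1/5) = 40

φ(100) = 40


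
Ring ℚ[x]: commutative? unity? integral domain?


Polynomial ring over ℚ (an integral domain) is a commutative integral domain with unity 1
Commutative: Yes
Integral domain: Yes
Has unity: Yes

ℚ[x]: Commutative=Yes, Unity=Yes


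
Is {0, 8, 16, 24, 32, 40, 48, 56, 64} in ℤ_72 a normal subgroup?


H = {0, 8, 16, 24, 32, 40, 48, 56, 64} in ℤ_72
ℤ_72 is abelian; every subgroup of an abelian group is normal

Yes, normal subgroup


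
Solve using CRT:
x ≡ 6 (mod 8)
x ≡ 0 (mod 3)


m₁ = 8, m₂ = 3, gcd = 1, so CRT applies. M = m₁·m₂ = 24
Let M₁ = M/m₁ = 3, M₂ = M/m₂ = 8
Find y₁ ≡ M₁⁻¹ (mod m₁): 3⁻¹ ≡ 3 (mod 8)
Find y₂ ≡ M₂⁻¹ (mod m₂): 8⁻¹ ≡ 2 (mod 3)
x = a₁·M₁·y₁ + a₂·M₂·y₂ = 6·3·3 + 0·8·2 = 54
Reduce mod 24: x ≡ 6
Check: 6 mod 8 = 6 ✓, 6 mod 3 = 0 ✓

x ≡ 6 (mod 24)


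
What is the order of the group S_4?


|S_n| = n! (number of permutations of n symbols)
|S_4| = 4! = 24

|S_4| = 24


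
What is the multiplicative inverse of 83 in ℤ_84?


Use the extended Euclidean algorithm to write 1 = 83·s + 84·t; then s mod 84 is the inverse.
Euclidean algorithm:
  83 = 0·84 + 83
  84 = 1·83 + 1
  83 = 83·1 + 0
gcd(83,84) = 1
Back-substitution gives: 83·(-1) + 84·(1) = 1
So 83⁻¹ ≡ -1 ≡ 83 (mod 84)
Check: 83 × 83 = 6889 ≡ 1 (mod 84) ✓

83⁻¹ ≡ 83 (mod 84)


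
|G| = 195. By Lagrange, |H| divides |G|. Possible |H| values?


Lagrange's theorem: |H| divides |G|
|G| = 195
Divisors of 195: 1, 3, 5, 13, 15, 39, 65, 195

Possible subgroup orders: {1, 3, 5, 13, 15, 39, 65, 195}


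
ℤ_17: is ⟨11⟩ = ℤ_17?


g generates ℤ_n iff gcd(g, n) = 1
gcd(11, 17) = 1
Since gcd = 1, 11 is a generator.

Yes, 11 generates ℤ_17


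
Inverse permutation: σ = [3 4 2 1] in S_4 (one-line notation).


To find σ⁻¹, swap domain and range:
σ(1) = 3 → σ⁻¹(3) = 1
σ(2) = 4 → σ⁻¹(4) = 2
σ(3) = 2 → σ⁻¹(2) = 3
σ(4) = 1 → σ⁻¹(1) = 4

σ⁻¹ = [4 3 1 2]


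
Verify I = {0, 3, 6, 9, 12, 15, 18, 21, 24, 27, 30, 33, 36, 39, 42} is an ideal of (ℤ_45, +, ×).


Check ideal conditions for I = {0, 3, 6, 9, 12, 15, 18, 21, 24, 27, 30, 33, 36, 39, 42} in ℤ_45:
(1) I is an additive subgroup? Yes
(2) For r ∈ ℤ_45 and a ∈ I: r·a ∈ I? Yes

Yes, I is an ideal of ℤ_45


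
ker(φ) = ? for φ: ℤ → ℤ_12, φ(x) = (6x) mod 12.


Kernel = preimage of identity
ker(φ) = {x ∈ ℤ : 6x ≡ 0 (mod 12)}. gcd(6,12) = 6, so 6x ≡ 0 (mod 12) ⟺ x ≡ 0 (mod 12/6 = 2). Hence ker(φ) = 2ℤ

ker(φ) = 2ℤ


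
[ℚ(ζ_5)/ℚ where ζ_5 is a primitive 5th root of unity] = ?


[ℚ(ζ_n):ℚ] = deg Φ_n(x) = φ(n). Here φ(5) = 4

[ℚ(ζ_5)/ℚ where ζ_5 is a primitive 5th root of unity] = 4


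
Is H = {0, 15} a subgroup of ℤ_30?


Subgroup test for H = {0, 15} in (ℤ_30, +):
(1) 0 ∈ H? Yes
(2) Closure: for all a,b ∈ H, (a+b) mod 30 ∈ H? Yes
(3) Inverses: for all a ∈ H, -a mod 30 ∈ H? Yes

Yes, H is a subgroup of ℤ_30


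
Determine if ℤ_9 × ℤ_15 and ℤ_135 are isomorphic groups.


Comparing ℤ_9 × ℤ_15 and ℤ_135:
gcd(9,15) = 3 ≠ 1. Max element order in ℤ_9×ℤ_15 is lcm(9,15) = 45 < 135, so it has no element of order 135

No, ℤ_9 × ℤ_15 ≇ ℤ_135


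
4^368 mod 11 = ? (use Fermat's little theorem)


Fermat's little theorem: if p is prime and gcd(a,p)=1, then a^(p-1) ≡ 1 (mod p)
p = 11 is prime, gcd(4,11) = 1
Reduce exponent: 368 mod 10 = 8
So 4^368 ≡ 4^8 (mod 11)
4^8 mod 11 = 9

4^368 ≡ 9 (mod 11)


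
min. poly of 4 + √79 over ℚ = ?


Let α = 4 + √79. Then α - 4 = √79, so (α - 4)² = 79, giving α² - 8α - 63 = 0. Degree 2 and α ∉ ℚ, so this is the minimal polynomial.

Minimal polynomial: x² - 8x - 63


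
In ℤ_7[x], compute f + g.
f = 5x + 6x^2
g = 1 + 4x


Add coefficients mod 7:
x^0: 0 + 1 = 1 (mod 7)
x^1: 5 + 4 = 2 (mod 7)
x^2: 6 + 0 = 6 (mod 7)
Result: 1 + 2x + 6x^2

f + g = 1 + 2x + 6x^2


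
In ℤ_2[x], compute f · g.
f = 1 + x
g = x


Expand and collect like terms; reduce coefficients mod 2:
x^0: 1·0 = 0 ≡ 0 (mod 2)
x^1: 1·1 + 1·0 = 1 ≡ 1 (mod 2)
x^2: 1·1 = 1 ≡ 1 (mod 2)
Result: x + x^2

f · g = x + x^2


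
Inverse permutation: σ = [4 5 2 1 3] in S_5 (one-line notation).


To find σ⁻¹, swap domain and range:
σ(1) = 4 → σ⁻¹(4) = 1
σ(2) = 5 → σ⁻¹(5) = 2
σ(3) = 2 → σ⁻¹(2) = 3
σ(4) = 1 → σ⁻¹(1) = 4
σ(5) = 3 → σ⁻¹(3) = 5

σ⁻¹ = [4 3 5 1 2]


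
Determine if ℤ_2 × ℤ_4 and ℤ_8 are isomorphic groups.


Comparing ℤ_2 × ℤ_4 and ℤ_8:
gcd(2,4) = 2 ≠ 1. Max element order in ℤ_2×ℤ_4 is lcm(2,4) = 4 < 8, so it has no element of order 8

No, ℤ_2 × ℤ_4 ≇ ℤ_8


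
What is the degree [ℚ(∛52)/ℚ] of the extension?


∛52 has minimal polynomial x³ - 52 (irreducible over ℚ since 52 is not a perfect cube)

[ℚ(∛52)/ℚ] = 3


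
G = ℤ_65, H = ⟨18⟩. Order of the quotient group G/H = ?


|⟨18⟩| = n / gcd(18, 65) = 65 / 1 = 65
H is normal (ℤ_65 is abelian).
|G/H| = |G| / |H| = 65 / 65 = 1

|G/H| = 1


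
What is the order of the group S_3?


|S_n| = n! (number of permutations of n symbols)
|S_3| = 3! = 6

|S_3| = 6


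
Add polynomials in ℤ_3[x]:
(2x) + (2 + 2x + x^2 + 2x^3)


Add coefficients mod 3:
x^0: 0 + 2 = 2 (mod 3)
x^1: 2 + 2 = 1 (mod 3)
x^2: 0 + 1 = 1 (mod 3)
x^3: 0 + 2 = 2 (mod 3)
Result: 2 + x + x^2 + 2x^3

f + g = 2 + x + x^2 + 2x^3


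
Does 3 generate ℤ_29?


g generates ℤ_n iff gcd(g, n) = 1
gcd(3, 29) = 1
Since gcd = 1, 3 is a generator.

Yes, 3 generates ℤ_29


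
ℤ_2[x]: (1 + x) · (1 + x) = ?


Expand and collect like terms; reduce coefficients mod 2:
x^0: 1·1 = 1 ≡ 1 (mod 2)
x^1: 1·1 + 1·1 = 2 ≡ 0 (mod 2)
x^2: 1·1 = 1 ≡ 1 (mod 2)
Result: 1 + x^2

f · g = 1 + x^2


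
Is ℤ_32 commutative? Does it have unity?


ℤ_32 is a commutative ring with unity 1; 32 = 2×16 is composite, so 2·16 ≡ 0 gives zero divisors (not an integral domain)
Commutative: Yes
Integral domain: No
Has unity: Yes

ℤ_32: Commutative=Yes, Unity=Yes


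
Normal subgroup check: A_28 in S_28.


H = A_28 in S_28
A_28 has index 2 in S_28, and every subgroup of index 2 is normal

Yes, normal subgroup


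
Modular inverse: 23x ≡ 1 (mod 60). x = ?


Use the extended Euclidean algorithm to write 1 = 23·s + 60·t; then s mod 60 is the inverse.
Euclidean algorithm:
  23 = 0·60 + 23
  60 = 2·23 + 14
  23 = 1·14 + 9
  14 = 1·9 + 5
  9 = 1·5 + 4
  5 = 1·4 + 1
  4 = 4·1 + 0
gcd(23,60) = 1
Back-substitution gives: 23·(-13) + 60·(5) = 1
So 23⁻¹ ≡ -13 ≡ 47 (mod 60)
Check: 23 × 47 = 1081 ≡ 1 (mod 60) ✓

23⁻¹ ≡ 47 (mod 60)


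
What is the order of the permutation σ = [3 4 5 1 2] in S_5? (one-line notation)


Cycle decomposition: (1 3 5 2 4)
Cycle lengths: 5
Order = lcm(5) = 5

ord(σ) = 5


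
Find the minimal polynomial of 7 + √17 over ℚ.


Let α = 7 + √17. Then α - 7 = √17, so (α - 7)² = 17, giving α² - 14α + 32 = 0. Degree 2 and α ∉ ℚ, so this is the minimal polynomial.

Minimal polynomial: x² - 14x + 32


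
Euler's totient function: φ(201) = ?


Factor n: 201 = 3 × 67
φ(n) = n · ∏(1 - 1/p) over distinct primes p | n
φ(201) = 201 · (1 - 1/3) · (1 - 1/67) = 132

φ(201) = 132


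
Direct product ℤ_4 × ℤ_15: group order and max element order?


|ℤ_4 × ℤ_15| = 4 × 15 = 60
Max element order = lcm(4,15) = 60
Cyclic? Yes (gcd=1)

|ℤ_4×ℤ_15| = 60, max element order = 60


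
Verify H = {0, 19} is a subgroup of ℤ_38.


Subgroup test for H = {0, 19} in (ℤ_38, +):
(1) 0 ∈ H? Yes
(2) Closure: for all a,b ∈ H, (a+b) mod 38 ∈ H? Yes
(3) Inverses: for all a ∈ H, -a mod 38 ∈ H? Yes

Yes, H is a subgroup of ℤ_38


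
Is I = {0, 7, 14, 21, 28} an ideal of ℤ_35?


Check ideal conditions for I = {0, 7, 14, 21, 28} in ℤ_35:
(1) I is an additive subgroup? Yes
(2) For r ∈ ℤ_35 and a ∈ I: r·a ∈ I? Yes

Yes, I is an ideal of ℤ_35


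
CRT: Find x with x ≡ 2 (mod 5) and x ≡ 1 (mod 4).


m₁ = 5, m₂ = 4, gcd = 1, so CRT applies. M = m₁·m₂ = 20
Let M₁ = M/m₁ = 4, M₂ = M/m₂ = 5
Find y₁ ≡ M₁⁻¹ (mod m₁): 4⁻¹ ≡ 4 (mod 5)
Find y₂ ≡ M₂⁻¹ (mod m₂): 5⁻¹ ≡ 1 (mod 4)
x = a₁·M₁·y₁ + a₂·M₂·y₂ = 2·4·4 + 1·5·1 = 37
Reduce mod 20: x ≡ 17
Check: 17 mod 5 = 2 ✓, 17 mod 4 = 1 ✓

x ≡ 17 (mod 20)


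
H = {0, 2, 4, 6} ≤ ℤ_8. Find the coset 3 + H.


3 + H = {3 + h (mod 8) : h ∈ H}
3+0=3, 3+2=5, 3+4=7, 3+6=1
3 + H = {1, 3, 5, 7} = 1 + H

3 + H = {1, 3, 5, 7}


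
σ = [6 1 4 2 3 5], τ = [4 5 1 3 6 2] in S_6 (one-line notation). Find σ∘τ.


σ∘τ: apply τ first, then σ
1 →τ 4 →σ 2
2 →τ 5 →σ 3
3 →τ 1 →σ 6
4 →τ 3 →σ 4
5 →τ 6 →σ 5
6 →τ 2 →σ 1

σ∘τ = [2 3 6 4 5 1]


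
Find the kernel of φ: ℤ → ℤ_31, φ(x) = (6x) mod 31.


Kernel = preimage of identity
ker(φ) = {x ∈ ℤ : 6x ≡ 0 (mod 31)}. gcd(6,31) = 1, so 6x ≡ 0 (mod 31) ⟺ x ≡ 0 (mod 31/1 = 31). Hence ker(φ) = 31ℤ

ker(φ) = 31ℤ


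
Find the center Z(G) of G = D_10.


Z(G) = {g ∈ G | gx = xg for all x ∈ G}
For even n, Z(D_n) = {e, r^(n/2)}: the 180° rotation r^5 commutes with every reflection and rotation

Z(D_10) = {e, r^5}


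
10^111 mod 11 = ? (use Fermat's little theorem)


Fermat's little theorem: if p is prime and gcd(a,p)=1, then a^(p-1) ≡ 1 (mod p)
p = 11 is prime, gcd(10,11) = 1
Reduce exponent: 111 mod 10 = 1
So 10^111 ≡ 10^1 (mod 11)
10^1 mod 11 = 10

10^111 ≡ 10 (mod 11)


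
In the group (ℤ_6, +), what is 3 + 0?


Operation: addition mod 6
3 + 0 = (a + b) mod 6 with a = 3, b = 0

3 + 0 = 3


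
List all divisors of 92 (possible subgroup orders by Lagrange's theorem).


Lagrange's theorem: |H| divides |G|
|G| = 92
Divisors of 92: 1, 2, 4, 23, 46, 92

Possible subgroup orders: {1, 2, 4, 23, 46, 92}


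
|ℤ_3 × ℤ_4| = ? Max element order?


|ℤ_3 × ℤ_4| = 3 × 4 = 12
Max element order = lcm(3,4) = 12
Cyclic? Yes (gcd=1)

|ℤ_3×ℤ_4| = 12, max element order = 12


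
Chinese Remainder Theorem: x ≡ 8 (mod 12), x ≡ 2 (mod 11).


m₁ = 12, m₂ = 11, gcd = 1, so CRT applies. M = m₁·m₂ = 132
Let M₁ = M/m₁ = 11, M₂ = M/m₂ = 12
Find y₁ ≡ M₁⁻¹ (mod m₁): 11⁻¹ ≡ 11 (mod 12)
Find y₂ ≡ M₂⁻¹ (mod m₂): 12⁻¹ ≡ 1 (mod 11)
x = a₁·M₁·y₁ + a₂·M₂·y₂ = 8·11·11 + 2·12·1 = 992
Reduce mod 132: x ≡ 68
Check: 68 mod 12 = 8 ✓, 68 mod 11 = 2 ✓

x ≡ 68 (mod 132)


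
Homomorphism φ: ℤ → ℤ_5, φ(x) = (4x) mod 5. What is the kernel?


Kernel = preimage of identity
ker(φ) = {x ∈ ℤ : 4x ≡ 0 (mod 5)}. gcd(4,5) = 1, so 4x ≡ 0 (mod 5) ⟺ x ≡ 0 (mod 5/1 = 5). Hence ker(φ) = 5ℤ

ker(φ) = 5ℤ


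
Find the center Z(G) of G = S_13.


Z(G) = {g ∈ G | gx = xg for all x ∈ G}
S_n is non-abelian for n ≥ 3; Z(S_13) is trivial

Z(S_13) = {e}


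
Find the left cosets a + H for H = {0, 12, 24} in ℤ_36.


H = {0, 12, 24}, |H| = 3
Number of cosets = |G|/|H| = 36/3 = 12
0 + H = {0, 12, 24}
1 + H = {1, 13, 25}
2 + H = {2, 14, 26}
3 + H = {3, 15, 27}
4 + H = {4, 16, 28}
5 + H = {5, 17, 29}
6 + H = {6, 18, 30}
7 + H = {7, 19, 31}
8 + H = {8, 20, 32}
9 + H = {9, 21, 33}
10 + H = {10, 22, 34}
11 + H = {11, 23, 35}

Cosets: 0+H={0,12,24}; 1+H={1,13,25}; 2+H={2,14,26}; 3+H={3,15,27}; 4+H={4,16,28}; 5+H={5,17,29}; 6+H={6,18,30}; 7+H={7,19,31}; 8+H={8,20,32}; 9+H={9,21,33}; 10+H={10,22,34}; 11+H={11,23,35}


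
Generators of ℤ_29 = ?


g generates ℤ_n iff gcd(g,n) = 1
Prime factors of 29: 29
Generators are g ∈ {1,...,28} not divisible by any of these primes.
Generators: {1, 2, 3, 4, 5, 6, 7, 8, 9, 10, 11, 12, 13, 14, 15, 16, 17, 18, 19, 20, 21, 22, 23, 24, 25, 26, 27, 28}
Number of generators = φ(29) = 28

Generators of ℤ_29 = {1, 2, 3, 4, 5, 6, 7, 8, 9, 10, 11, 12, 13, 14, 15, 16, 17, 18, 19, 20, 21, 22, 23, 24, 25, 26, 27, 28}


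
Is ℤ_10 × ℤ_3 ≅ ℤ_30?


Comparing ℤ_10 × ℤ_3 and ℤ_30:
gcd(10,3) = 1, so ℤ_10 × ℤ_3 ≅ ℤ_30 (CRT)

Yes, ℤ_10 × ℤ_3 ≅ ℤ_30


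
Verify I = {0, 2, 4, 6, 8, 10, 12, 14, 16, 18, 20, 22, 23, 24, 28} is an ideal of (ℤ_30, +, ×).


Check ideal conditions for I = {0, 2, 4, 6, 8, 10, 12, 14, 16, 18, 20, 22, 23, 24, 28} in ℤ_30:
(1) I is an additive subgroup? No
(2) For r ∈ ℤ_30 and a ∈ I: r·a ∈ I? No  [counterexample: r=2, a=28, r·a mod 30 = 26 ∉ I]

No, I is not an ideal of ℤ_30


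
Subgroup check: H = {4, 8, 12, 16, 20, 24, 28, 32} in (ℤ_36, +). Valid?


Subgroup test for H = {4, 8, 12, 16, 20, 24, 28, 32} in (ℤ_36, +):
(1) 0 ∈ H? No
(2) Closure: for all a,b ∈ H, (a+b) mod 36 ∈ H? No  [counterexample: 4 + 32 = 0 ∉ H]
(3) Inverses: for all a ∈ H, -a mod 36 ∈ H? Yes

No, H is not a subgroup of ℤ_36
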